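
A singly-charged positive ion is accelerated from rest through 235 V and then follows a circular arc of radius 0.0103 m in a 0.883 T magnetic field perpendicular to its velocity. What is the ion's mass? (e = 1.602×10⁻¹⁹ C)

Combine |q|V = ½mv² and r = mv/(|q|B): eliminate v to get m = qB²r²/(2V).
m = (1.602×10⁻¹⁹)(0.883)²(0.0103)²/(2·235) ≈ 2.82×10⁻²⁶ kg.

m ≈ 2.82×10⁻²⁶ kg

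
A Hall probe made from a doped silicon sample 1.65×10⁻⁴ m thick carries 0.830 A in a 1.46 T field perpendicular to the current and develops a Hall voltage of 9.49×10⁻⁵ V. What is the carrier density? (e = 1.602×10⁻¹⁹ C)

n ≈ 4.83×10²⁶ m⁻³

From V_H = IB/(n e t), n = IB/(V_H e t).
n = (0.830)(1.46)/((9.49×10⁻⁵)(1.602×10⁻¹⁹)(1.65×10⁻⁴)) ≈ 4.83×10²⁶ m⁻³.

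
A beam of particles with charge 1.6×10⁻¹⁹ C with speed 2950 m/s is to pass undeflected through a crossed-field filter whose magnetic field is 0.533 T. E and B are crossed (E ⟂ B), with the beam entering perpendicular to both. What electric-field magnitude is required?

E = 1570 V/m

For straight-line motion qE = qvB, so E = vB.
E = 2950 × 0.533 = 1570 V/m.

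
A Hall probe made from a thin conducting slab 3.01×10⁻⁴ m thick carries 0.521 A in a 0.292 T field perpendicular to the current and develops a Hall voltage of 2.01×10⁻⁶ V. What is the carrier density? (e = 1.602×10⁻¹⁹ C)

n ≈ 1.57×10²⁷ m⁻³

From V_H = IB/(n e t), n = IB/(V_H e t).
n = (0.521)(0.292)/((2.01×10⁻⁶)(1.602×10⁻¹⁹)(3.01×10⁻⁴)) ≈ 1.57×10²⁷ m⁻³.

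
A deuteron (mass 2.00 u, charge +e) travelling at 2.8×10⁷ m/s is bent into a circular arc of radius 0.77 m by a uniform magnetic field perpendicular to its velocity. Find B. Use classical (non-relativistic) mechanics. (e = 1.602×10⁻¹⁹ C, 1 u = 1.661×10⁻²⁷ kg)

B ≈ 0.75 T

From |q|vB = mv²/r, B = mv/(|q|r).
B = (3.322×10⁻²⁷)(2.8×10⁷)/((1.602×10⁻¹⁹)(0.77)) ≈ 0.75 T.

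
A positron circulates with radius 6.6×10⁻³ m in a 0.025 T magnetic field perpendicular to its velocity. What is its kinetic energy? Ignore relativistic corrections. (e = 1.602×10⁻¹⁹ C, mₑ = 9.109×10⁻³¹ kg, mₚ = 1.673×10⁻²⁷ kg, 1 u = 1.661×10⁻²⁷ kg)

KE ≈ 2400 eV

v = |q|Br/m, then KE = ½mv² = (qBr)²/(2m).
v = (1.602×10⁻¹⁹)(0.025)(6.6×10⁻³)/9.109×10⁻³¹ ≈ 2.902×10⁷ m/s.
KE = ½(9.109×10⁻³¹)(2.902×10⁷)² ≈ 3.8×10⁻¹⁶ J = 2400 eV.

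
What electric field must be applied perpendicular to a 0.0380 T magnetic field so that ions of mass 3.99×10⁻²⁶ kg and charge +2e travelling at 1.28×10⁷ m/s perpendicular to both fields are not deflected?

E = 4.86×10⁵ V/m

For straight-line motion qE = qvB, so E = vB.
E = 1.28×10⁷ × 0.0380 = 4.86×10⁵ V/m.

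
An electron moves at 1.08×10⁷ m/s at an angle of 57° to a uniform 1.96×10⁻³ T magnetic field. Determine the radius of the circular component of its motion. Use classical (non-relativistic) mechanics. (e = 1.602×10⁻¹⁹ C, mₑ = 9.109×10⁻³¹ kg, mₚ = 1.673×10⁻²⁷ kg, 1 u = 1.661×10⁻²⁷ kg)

r ≈ 0.0263 m

v⊥ = v sinθ = 1.08×10⁷·sin57° ≈ 9.058×10⁶ m/s.
r = m v⊥/(|q|B) = (9.109×10⁻³¹)(9.058×10⁶)/((1.602×10⁻¹⁹)(1.96×10⁻³)) ≈ 0.0263 m.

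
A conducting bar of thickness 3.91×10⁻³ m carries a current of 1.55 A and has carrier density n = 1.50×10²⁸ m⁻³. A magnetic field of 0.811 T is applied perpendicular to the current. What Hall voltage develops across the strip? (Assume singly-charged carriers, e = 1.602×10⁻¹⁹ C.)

V_H = IB/(n e t).
V_H = (1.55)(0.811)/((1.50×10²⁸)(1.602×10⁻¹⁹)(3.91×10⁻³)) ≈ 1.34×10⁻⁷ V.

V_H ≈ 1.34×10⁻⁷ V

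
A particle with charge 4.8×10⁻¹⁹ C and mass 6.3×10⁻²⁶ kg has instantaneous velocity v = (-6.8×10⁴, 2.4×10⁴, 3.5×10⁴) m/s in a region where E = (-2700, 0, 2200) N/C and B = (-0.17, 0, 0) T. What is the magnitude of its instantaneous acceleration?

v×B = (0, -5950, 4080) N/C.
E + v×B = (-2700, -5950, 6280) N/C.
F = q(E + v×B) = (4.8×10⁻¹⁹ C)·(-2700, -5950, 6280) = (-1.30×10⁻¹⁵, -2.86×10⁻¹⁵, 3.01×10⁻¹⁵) N.
|a| = |F|/m = 4.350×10⁻¹⁵/6.3×10⁻²⁶ ≈ 6.90×10¹⁰ m/s².

|a| ≈ 6.90×10¹⁰ m/s²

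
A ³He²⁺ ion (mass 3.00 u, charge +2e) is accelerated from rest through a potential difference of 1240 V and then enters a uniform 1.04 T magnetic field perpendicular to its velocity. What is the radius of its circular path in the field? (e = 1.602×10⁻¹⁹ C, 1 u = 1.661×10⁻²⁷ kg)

Acceleration: |q|V = ½mv² ⇒ v = √(2|q|V/m) = √(2·3.204×10⁻¹⁹·1240/4.983×10⁻²⁷) ≈ 3.993×10⁵ m/s.
In the field: r = mv/(|q|B) = (4.983×10⁻²⁷)(3.993×10⁵)/((3.204×10⁻¹⁹)(1.04)) ≈ 5.97×10⁻³ m.

r ≈ 5.97×10⁻³ m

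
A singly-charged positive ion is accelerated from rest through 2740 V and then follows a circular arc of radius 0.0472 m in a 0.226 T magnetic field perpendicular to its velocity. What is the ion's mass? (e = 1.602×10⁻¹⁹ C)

m ≈ 3.33×10⁻²⁷ kg

Combine |q|V = ½mv² and r = mv/(|q|B): eliminate v to get m = qB²r²/(2V).
m = (1.602×10⁻¹⁹)(0.226)²(0.0472)²/(2·2740) ≈ 3.33×10⁻²⁷ kg.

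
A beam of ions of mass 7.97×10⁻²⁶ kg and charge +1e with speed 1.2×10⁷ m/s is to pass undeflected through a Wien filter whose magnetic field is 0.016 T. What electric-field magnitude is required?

For straight-line motion qE = qvB, so E = vB.
E = 1.2×10⁷ × 0.016 = 1.9×10⁵ V/m.

E = 1.9×10⁵ V/m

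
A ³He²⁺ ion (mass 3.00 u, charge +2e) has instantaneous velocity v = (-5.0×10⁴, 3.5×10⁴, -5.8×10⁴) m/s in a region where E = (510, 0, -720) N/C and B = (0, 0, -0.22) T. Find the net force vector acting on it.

v×B = (-7700, -1.10×10⁴, 0) N/C.
E + v×B = (-7190, -1.10×10⁴, -720) N/C.
F = q(E + v×B) = (3.204×10⁻¹⁹ C)·(-7190, -1.10×10⁴, -720) = (-2.30×10⁻¹⁵, -3.52×10⁻¹⁵, -2.31×10⁻¹⁶) N.

F ≈ (-2.30×10⁻¹⁵, -3.52×10⁻¹⁵, -2.31×10⁻¹⁶) N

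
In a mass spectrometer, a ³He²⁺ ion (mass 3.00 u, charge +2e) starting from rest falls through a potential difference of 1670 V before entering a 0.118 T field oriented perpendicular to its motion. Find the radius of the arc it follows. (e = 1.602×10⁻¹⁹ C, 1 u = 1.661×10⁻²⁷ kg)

r ≈ 0.0611 m

Acceleration: |q|V = ½mv² ⇒ v = √(2|q|V/m) = √(2·3.204×10⁻¹⁹·1670/4.983×10⁻²⁷) ≈ 4.634×10⁵ m/s.
In the field: r = mv/(|q|B) = (4.983×10⁻²⁷)(4.634×10⁵)/((3.204×10⁻¹⁹)(0.118)) ≈ 0.0611 m.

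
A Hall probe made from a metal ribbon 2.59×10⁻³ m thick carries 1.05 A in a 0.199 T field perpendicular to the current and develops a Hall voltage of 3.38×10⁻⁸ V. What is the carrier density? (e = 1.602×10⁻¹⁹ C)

n ≈ 1.49×10²⁸ m⁻³

From V_H = IB/(n e t), n = IB/(V_H e t).
n = (1.05)(0.199)/((3.38×10⁻⁸)(1.602×10⁻¹⁹)(2.59×10⁻³)) ≈ 1.49×10²⁸ m⁻³.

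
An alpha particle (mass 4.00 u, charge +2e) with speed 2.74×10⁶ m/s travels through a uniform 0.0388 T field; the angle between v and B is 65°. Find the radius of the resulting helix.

v⊥ = v sinθ = 2.74×10⁶·sin65° ≈ 2.483×10⁶ m/s.
r = m v⊥/(|q|B) = (6.644×10⁻²⁷)(2.483×10⁶)/((3.204×10⁻¹⁹)(0.0388)) ≈ 1.33 m.

r ≈ 1.33 m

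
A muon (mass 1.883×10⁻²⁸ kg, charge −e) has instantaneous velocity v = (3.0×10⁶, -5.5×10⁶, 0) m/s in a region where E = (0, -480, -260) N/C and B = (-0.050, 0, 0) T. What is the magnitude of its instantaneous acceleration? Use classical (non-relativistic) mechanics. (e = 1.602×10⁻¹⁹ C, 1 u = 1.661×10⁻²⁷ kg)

|a| ≈ 2.34×10¹⁴ m/s²

v×B = (0, 0, -2.75×10⁵) N/C.
E + v×B = (0, -480, -2.75×10⁵) N/C.
F = q(E + v×B) = (−1.602×10⁻¹⁹ C)·(0, -480, -2.75×10⁵) = (0, 7.69×10⁻¹⁷, 4.41×10⁻¹⁴) N.
|a| = |F|/m = 4.410×10⁻¹⁴/1.883×10⁻²⁸ ≈ 2.34×10¹⁴ m/s².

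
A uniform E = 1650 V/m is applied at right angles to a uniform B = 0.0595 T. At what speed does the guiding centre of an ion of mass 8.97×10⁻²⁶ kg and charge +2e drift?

v_d ≈ 2.77×10⁴ m/s

The E×B drift speed is v_d = E/B.
v_d = 1650/0.0595 = 2.77×10⁴ m/s.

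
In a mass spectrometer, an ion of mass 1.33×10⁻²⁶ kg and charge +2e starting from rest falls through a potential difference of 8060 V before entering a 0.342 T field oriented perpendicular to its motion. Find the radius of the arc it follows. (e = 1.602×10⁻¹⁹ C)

Acceleration: |q|V = ½mv² ⇒ v = √(2|q|V/m) = √(2·3.204×10⁻¹⁹·8060/1.33×10⁻²⁶) ≈ 6.232×10⁵ m/s.
In the field: r = mv/(|q|B) = (1.33×10⁻²⁶)(6.232×10⁵)/((3.204×10⁻¹⁹)(0.342)) ≈ 0.0756 m.

r ≈ 0.0756 m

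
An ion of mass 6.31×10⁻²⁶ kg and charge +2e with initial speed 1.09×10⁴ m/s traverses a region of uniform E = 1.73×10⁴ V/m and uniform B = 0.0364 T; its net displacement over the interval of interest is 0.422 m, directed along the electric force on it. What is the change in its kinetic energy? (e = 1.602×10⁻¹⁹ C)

The magnetic force is always ⟂ v and does no work; only the electric force changes KE.
ΔKE = F_E · d = |q|E d = (3.204×10⁻¹⁹)(1.73×10⁴)(0.422) ≈ 2.34×10⁻¹⁵ J.

ΔKE ≈ 2.34×10⁻¹⁵ J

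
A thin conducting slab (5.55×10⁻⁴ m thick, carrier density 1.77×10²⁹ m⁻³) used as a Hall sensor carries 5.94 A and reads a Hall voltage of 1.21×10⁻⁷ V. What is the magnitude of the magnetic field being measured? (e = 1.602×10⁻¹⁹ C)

B ≈ 0.321 T

From V_H = IB/(n e t), B = V_H n e t / I.
B = (1.21×10⁻⁷)(1.77×10²⁹)(1.602×10⁻¹⁹)(5.55×10⁻⁴)/5.94 ≈ 0.321 T.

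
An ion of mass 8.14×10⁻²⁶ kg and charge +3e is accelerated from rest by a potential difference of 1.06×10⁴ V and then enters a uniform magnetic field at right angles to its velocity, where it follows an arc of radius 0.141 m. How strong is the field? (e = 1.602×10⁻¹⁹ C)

v = √(2|q|V/m) = √(2·4.806×10⁻¹⁹·1.06×10⁴/8.14×10⁻²⁶) ≈ 3.538×10⁵ m/s.
B = mv/(|q|r) = (8.14×10⁻²⁶)(3.538×10⁵)/((4.806×10⁻¹⁹)(0.141)) ≈ 0.425 T.

B ≈ 0.425 T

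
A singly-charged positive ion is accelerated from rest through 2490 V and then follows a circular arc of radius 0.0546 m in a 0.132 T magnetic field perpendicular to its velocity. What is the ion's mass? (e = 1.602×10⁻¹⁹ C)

m ≈ 1.67×10⁻²⁷ kg

Combine |q|V = ½mv² and r = mv/(|q|B): eliminate v to get m = qB²r²/(2V).
m = (1.602×10⁻¹⁹)(0.132)²(0.0546)²/(2·2490) ≈ 1.67×10⁻²⁷ kg.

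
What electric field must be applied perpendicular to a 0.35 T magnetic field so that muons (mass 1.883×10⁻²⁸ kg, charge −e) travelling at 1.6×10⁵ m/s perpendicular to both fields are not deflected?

For straight-line motion qE = qvB, so E = vB.
E = 1.6×10⁵ × 0.35 = 5.6×10⁴ V/m.

E = 5.6×10⁴ V/m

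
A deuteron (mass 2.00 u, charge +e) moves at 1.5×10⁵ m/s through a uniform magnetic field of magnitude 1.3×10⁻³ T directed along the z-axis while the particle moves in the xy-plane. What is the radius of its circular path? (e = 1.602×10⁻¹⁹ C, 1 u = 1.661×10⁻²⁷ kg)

r ≈ 2.4 m

The magnetic force provides the centripetal force: |q|vB = mv²/r.
r = mv/(|q|B) = (3.322×10⁻²⁷)(1.5×10⁵)/((1.602×10⁻¹⁹)(1.3×10⁻³)) ≈ 2.4 m.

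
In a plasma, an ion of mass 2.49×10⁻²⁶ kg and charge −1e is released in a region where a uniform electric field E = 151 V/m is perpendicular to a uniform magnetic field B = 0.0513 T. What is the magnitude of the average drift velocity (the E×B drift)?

The E×B drift speed is v_d = E/B.
v_d = 151/0.0513 = 2940 m/s.

v_d ≈ 2940 m/s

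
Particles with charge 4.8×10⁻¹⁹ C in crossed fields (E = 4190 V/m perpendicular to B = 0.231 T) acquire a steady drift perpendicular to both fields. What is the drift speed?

The steady drift has the magnetic force balancing the electric force, so v_d = E/B.
v_d = 4190/0.231 = 1.81×10⁴ m/s.

v_d ≈ 1.81×10⁴ m/s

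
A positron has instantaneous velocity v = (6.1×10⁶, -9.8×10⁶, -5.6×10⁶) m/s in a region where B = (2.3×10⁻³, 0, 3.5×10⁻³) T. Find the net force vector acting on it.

v×B = (-3.43×10⁴, -3.42×10⁴, 2.25×10⁴) N/C.
F = q v×B = (1.602×10⁻¹⁹ C)·(-3.43×10⁴, -3.42×10⁴, 2.25×10⁴) = (-5.49×10⁻¹⁵, -5.48×10⁻¹⁵, 3.61×10⁻¹⁵) N.

F ≈ (-5.49×10⁻¹⁵, -5.48×10⁻¹⁵, 3.61×10⁻¹⁵) N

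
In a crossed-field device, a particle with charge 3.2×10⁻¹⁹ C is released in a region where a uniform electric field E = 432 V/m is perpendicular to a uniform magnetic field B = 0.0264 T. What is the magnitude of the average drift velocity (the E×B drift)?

In crossed fields the guiding centre drifts at v_d = |E×B|/B² = E/B, independent of charge and mass.
v_d = 432/0.0264 = 1.64×10⁴ m/s.

v_d ≈ 1.64×10⁴ m/s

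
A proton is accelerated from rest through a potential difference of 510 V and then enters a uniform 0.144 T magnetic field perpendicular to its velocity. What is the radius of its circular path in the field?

r ≈ 0.0227 m

Acceleration: |q|V = ½mv² ⇒ v = √(2|q|V/m) = √(2·1.602×10⁻¹⁹·510/1.673×10⁻²⁷) ≈ 3.125×10⁵ m/s.
In the field: r = mv/(|q|B) = (1.673×10⁻²⁷)(3.125×10⁵)/((1.602×10⁻¹⁹)(0.144)) ≈ 0.0227 m.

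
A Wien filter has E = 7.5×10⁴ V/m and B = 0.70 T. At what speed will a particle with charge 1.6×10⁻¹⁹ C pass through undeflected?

For undeflected motion the electric and magnetic forces balance: qE = qvB.
v = E/B = 7.5×10⁴/0.70 = 1.1×10⁵ m/s.

v = 1.1×10⁵ m/s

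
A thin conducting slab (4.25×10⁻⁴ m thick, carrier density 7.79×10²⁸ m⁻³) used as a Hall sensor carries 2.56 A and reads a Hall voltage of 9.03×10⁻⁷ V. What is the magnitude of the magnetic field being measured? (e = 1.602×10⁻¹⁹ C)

B ≈ 1.87 T

From V_H = IB/(n e t), B = V_H n e t / I.
B = (9.03×10⁻⁷)(7.79×10²⁸)(1.602×10⁻¹⁹)(4.25×10⁻⁴)/2.56 ≈ 1.87 T.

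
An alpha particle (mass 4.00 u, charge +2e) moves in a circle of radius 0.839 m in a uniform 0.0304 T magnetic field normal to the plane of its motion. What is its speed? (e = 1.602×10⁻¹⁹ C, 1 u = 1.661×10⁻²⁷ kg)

From |q|vB = mv²/r, v = |q|Br/m.
v = (3.204×10⁻¹⁹)(0.0304)(0.839)/6.644×10⁻²⁷ ≈ 1.23×10⁶ m/s.

v ≈ 1.23×10⁶ m/s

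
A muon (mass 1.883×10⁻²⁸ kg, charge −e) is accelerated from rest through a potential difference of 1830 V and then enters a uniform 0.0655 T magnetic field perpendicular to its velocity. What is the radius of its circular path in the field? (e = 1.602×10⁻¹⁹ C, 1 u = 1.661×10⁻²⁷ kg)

Acceleration: |q|V = ½mv² ⇒ v = √(2|q|V/m) = √(2·1.602×10⁻¹⁹·1830/1.883×10⁻²⁸) ≈ 1.765×10⁶ m/s.
In the field: r = mv/(|q|B) = (1.883×10⁻²⁸)(1.765×10⁶)/((1.602×10⁻¹⁹)(0.0655)) ≈ 0.0317 m.

r ≈ 0.0317 m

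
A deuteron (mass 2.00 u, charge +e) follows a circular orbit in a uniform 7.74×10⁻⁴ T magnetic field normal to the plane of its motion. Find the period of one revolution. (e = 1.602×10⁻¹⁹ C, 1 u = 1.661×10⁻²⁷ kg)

The cyclotron period depends only on m, q, B: T = 2πm/(|q|B).
T = 2π(3.322×10⁻²⁷)/((1.602×10⁻¹⁹)(7.74×10⁻⁴)) ≈ 1.68×10⁻⁴ s.

T ≈ 1.68×10⁻⁴ s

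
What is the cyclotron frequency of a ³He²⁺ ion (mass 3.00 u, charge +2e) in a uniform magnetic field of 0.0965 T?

f ≈ 9.88×10⁵ Hz

f = |q|B/(2πm).
f = (3.204×10⁻¹⁹)(0.0965)/(2π·4.983×10⁻²⁷) ≈ 9.88×10⁵ Hz.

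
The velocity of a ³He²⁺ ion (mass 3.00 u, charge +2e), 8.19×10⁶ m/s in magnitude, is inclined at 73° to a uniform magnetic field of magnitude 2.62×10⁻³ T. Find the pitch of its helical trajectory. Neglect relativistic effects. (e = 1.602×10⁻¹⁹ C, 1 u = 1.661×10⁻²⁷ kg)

v∥ = v cosθ = 8.19×10⁶·cos73° ≈ 2.395×10⁶ m/s.
T = 2πm/(|q|B) = 2π(4.983×10⁻²⁷)/((3.204×10⁻¹⁹)(2.62×10⁻³)) ≈ 3.730×10⁻⁵ s.
pitch = v∥ T = (2.395×10⁶)(3.730×10⁻⁵) ≈ 89.3 m.

p ≈ 89.3 m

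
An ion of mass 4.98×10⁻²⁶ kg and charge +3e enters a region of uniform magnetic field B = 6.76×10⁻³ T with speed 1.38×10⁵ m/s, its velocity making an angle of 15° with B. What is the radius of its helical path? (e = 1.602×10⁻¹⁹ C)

r ≈ 0.547 m

v⊥ = v sinθ = 1.38×10⁵·sin15° ≈ 3.572×10⁴ m/s.
r = m v⊥/(|q|B) = (4.98×10⁻²⁶)(3.572×10⁴)/((4.806×10⁻¹⁹)(6.76×10⁻³)) ≈ 0.547 m.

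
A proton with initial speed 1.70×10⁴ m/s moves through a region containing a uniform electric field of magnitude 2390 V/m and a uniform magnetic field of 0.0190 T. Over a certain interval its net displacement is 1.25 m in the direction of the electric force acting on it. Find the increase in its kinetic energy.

The magnetic force is always ⟂ v and does no work; only the electric force changes KE.
ΔKE = F_E · d = |q|E d = (1.602×10⁻¹⁹)(2390)(1.25) ≈ 4.79×10⁻¹⁶ J.

ΔKE ≈ 4.79×10⁻¹⁶ J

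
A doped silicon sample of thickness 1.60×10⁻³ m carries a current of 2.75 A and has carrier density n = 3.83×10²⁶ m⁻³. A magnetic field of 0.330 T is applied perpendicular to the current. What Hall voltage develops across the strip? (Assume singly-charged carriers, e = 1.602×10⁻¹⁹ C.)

V_H = IB/(n e t).
V_H = (2.75)(0.330)/((3.83×10²⁶)(1.602×10⁻¹⁹)(1.60×10⁻³)) ≈ 9.24×10⁻⁶ V.

V_H ≈ 9.24×10⁻⁶ V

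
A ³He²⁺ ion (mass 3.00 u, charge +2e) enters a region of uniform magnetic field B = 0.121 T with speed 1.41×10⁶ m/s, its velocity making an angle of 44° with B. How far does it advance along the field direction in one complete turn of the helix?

v∥ = v cosθ = 1.41×10⁶·cos44° ≈ 1.014×10⁶ m/s.
T = 2πm/(|q|B) = 2π(4.983×10⁻²⁷)/((3.204×10⁻¹⁹)(0.121)) ≈ 8.076×10⁻⁷ s.
pitch = v∥ T = (1.014×10⁶)(8.076×10⁻⁷) ≈ 0.819 m.

p ≈ 0.819 m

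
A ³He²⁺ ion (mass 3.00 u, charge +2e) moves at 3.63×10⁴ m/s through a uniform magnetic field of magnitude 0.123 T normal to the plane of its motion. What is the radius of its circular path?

The magnetic force provides the centripetal force: |q|vB = mv²/r.
r = mv/(|q|B) = (4.983×10⁻²⁷)(3.63×10⁴)/((3.204×10⁻¹⁹)(0.123)) ≈ 4.59×10⁻³ m.

r ≈ 4.59×10⁻³ m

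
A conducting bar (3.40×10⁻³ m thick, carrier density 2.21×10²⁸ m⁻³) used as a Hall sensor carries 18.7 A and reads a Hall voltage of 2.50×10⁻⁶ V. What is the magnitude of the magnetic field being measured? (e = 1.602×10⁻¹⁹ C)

From V_H = IB/(n e t), B = V_H n e t / I.
B = (2.50×10⁻⁶)(2.21×10²⁸)(1.602×10⁻¹⁹)(3.40×10⁻³)/18.7 ≈ 1.61 T.

B ≈ 1.61 T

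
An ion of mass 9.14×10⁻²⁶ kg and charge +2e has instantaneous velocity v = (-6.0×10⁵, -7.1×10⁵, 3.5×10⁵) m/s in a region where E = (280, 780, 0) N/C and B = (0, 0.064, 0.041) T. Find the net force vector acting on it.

v×B = (-5.15×10⁴, 2.46×10⁴, -3.84×10⁴) N/C.
E + v×B = (-5.12×10⁴, 2.54×10⁴, -3.84×10⁴) N/C.
F = q(E + v×B) = (3.204×10⁻¹⁹ C)·(-5.12×10⁴, 2.54×10⁴, -3.84×10⁴) = (-1.64×10⁻¹⁴, 8.13×10⁻¹⁵, -1.23×10⁻¹⁴) N.

F ≈ (-1.64×10⁻¹⁴, 8.13×10⁻¹⁵, -1.23×10⁻¹⁴) N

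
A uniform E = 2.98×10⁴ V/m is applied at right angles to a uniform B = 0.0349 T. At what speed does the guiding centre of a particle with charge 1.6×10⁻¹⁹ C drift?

v_d ≈ 8.54×10⁵ m/s

The steady drift has the magnetic force balancing the electric force, so v_d = E/B.
v_d = 2.98×10⁴/0.0349 = 8.54×10⁵ m/s.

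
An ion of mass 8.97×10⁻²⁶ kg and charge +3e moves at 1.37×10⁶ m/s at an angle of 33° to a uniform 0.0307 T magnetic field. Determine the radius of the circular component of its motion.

r ≈ 4.54 m

v⊥ = v sinθ = 1.37×10⁶·sin33° ≈ 7.462×10⁵ m/s.
r = m v⊥/(|q|B) = (8.97×10⁻²⁶)(7.462×10⁵)/((4.806×10⁻¹⁹)(0.0307)) ≈ 4.54 m.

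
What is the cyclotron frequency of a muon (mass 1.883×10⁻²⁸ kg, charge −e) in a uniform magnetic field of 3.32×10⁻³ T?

f ≈ 4.50×10⁵ Hz

f = |q|B/(2πm).
f = (1.602×10⁻¹⁹)(3.32×10⁻³)/(2π·1.883×10⁻²⁸) ≈ 4.50×10⁵ Hz.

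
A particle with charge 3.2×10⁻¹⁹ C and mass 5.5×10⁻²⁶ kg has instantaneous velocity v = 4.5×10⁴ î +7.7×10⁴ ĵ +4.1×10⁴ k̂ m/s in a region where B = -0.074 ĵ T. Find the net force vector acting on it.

v×B = (3030, 0, -3330) N/C.
F = q v×B = (3.2×10⁻¹⁹ C)·(3030, 0, -3330) = (9.71×10⁻¹⁶, 0, -1.07×10⁻¹⁵) N.

F ≈ (9.71×10⁻¹⁶, 0, -1.07×10⁻¹⁵) N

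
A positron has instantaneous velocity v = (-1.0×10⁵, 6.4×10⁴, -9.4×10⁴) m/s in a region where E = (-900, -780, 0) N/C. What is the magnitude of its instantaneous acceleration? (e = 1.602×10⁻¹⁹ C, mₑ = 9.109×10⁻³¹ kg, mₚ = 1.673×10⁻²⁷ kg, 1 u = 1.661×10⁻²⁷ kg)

Only an electric field acts, so F = qE = (1.602×10⁻¹⁹ C)·(-900, -780, 0) = (-1.44×10⁻¹⁶, -1.25×10⁻¹⁶, 0) N.
|a| = |F|/m = 1.908×10⁻¹⁶/9.109×10⁻³¹ ≈ 2.09×10¹⁴ m/s².

|a| ≈ 2.09×10¹⁴ m/s²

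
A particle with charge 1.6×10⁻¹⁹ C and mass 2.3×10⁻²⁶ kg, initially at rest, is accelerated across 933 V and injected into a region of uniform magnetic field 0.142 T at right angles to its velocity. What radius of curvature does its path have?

r ≈ 0.115 m

Acceleration: |q|V = ½mv² ⇒ v = √(2|q|V/m) = √(2·1.6×10⁻¹⁹·933/2.3×10⁻²⁶) ≈ 1.139×10⁵ m/s.
In the field: r = mv/(|q|B) = (2.3×10⁻²⁶)(1.139×10⁵)/((1.6×10⁻¹⁹)(0.142)) ≈ 0.115 m.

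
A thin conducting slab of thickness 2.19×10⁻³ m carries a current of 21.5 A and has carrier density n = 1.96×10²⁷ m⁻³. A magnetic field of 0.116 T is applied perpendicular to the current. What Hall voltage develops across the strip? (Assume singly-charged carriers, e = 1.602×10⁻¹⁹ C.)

V_H ≈ 3.63×10⁻⁶ V

V_H = IB/(n e t).
V_H = (21.5)(0.116)/((1.96×10²⁷)(1.602×10⁻¹⁹)(2.19×10⁻³)) ≈ 3.63×10⁻⁶ V.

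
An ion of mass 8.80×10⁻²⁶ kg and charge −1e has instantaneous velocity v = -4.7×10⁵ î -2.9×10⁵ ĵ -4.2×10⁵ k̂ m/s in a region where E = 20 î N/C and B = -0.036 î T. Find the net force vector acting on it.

F ≈ (-3.20×10⁻¹⁸, -2.42×10⁻¹⁵, 1.67×10⁻¹⁵) N

v×B = (0, 1.51×10⁴, -1.04×10⁴) N/C.
E + v×B = (20.0, 1.51×10⁴, -1.04×10⁴) N/C.
F = q(E + v×B) = (−1.602×10⁻¹⁹ C)·(20.0, 1.51×10⁴, -1.04×10⁴) = (-3.20×10⁻¹⁸, -2.42×10⁻¹⁵, 1.67×10⁻¹⁵) N.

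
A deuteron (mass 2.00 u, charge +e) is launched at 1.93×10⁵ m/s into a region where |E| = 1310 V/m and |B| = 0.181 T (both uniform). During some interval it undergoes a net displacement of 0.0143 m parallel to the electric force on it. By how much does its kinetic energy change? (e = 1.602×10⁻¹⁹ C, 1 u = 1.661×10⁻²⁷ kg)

ΔKE ≈ 3.00×10⁻¹⁸ J

The magnetic force is always ⟂ v and does no work; only the electric force changes KE.
ΔKE = F_E · d = |q|E d = (1.602×10⁻¹⁹)(1310)(0.0143) ≈ 3.00×10⁻¹⁸ J.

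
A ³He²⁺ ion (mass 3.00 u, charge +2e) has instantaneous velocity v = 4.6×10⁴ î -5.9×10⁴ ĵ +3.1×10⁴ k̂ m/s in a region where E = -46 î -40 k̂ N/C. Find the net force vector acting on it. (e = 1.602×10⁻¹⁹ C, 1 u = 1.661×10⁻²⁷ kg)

F ≈ (-1.47×10⁻¹⁷, 0, -1.28×10⁻¹⁷) N

Only an electric field acts, so F = qE = (3.204×10⁻¹⁹ C)·(-46.0, 0, -40.0) = (-1.47×10⁻¹⁷, 0, -1.28×10⁻¹⁷) N.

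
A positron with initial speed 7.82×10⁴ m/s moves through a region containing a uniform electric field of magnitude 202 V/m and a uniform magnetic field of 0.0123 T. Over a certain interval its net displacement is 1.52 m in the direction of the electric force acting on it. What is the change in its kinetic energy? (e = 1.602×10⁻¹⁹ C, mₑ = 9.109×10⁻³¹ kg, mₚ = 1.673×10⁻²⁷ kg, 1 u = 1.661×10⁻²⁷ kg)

The magnetic force is always ⟂ v and does no work; only the electric force changes KE.
ΔKE = F_E · d = |q|E d = (1.602×10⁻¹⁹)(202)(1.52) ≈ 4.92×10⁻¹⁷ J.

ΔKE ≈ 4.92×10⁻¹⁷ J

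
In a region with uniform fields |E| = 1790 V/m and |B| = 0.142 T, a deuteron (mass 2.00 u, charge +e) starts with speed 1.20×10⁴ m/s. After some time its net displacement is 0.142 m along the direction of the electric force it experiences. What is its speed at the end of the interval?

B does no work; ΔKE = |q|E d.
½mv_f² = ½mv₀² + |q|Ed = ½(3.322×10⁻²⁷)(1.20×10⁴)² + (1.602×10⁻¹⁹)(1790)(0.142) ≈ 2.392×10⁻¹⁹ J + 4.072×10⁻¹⁷ J ≈ 4.096×10⁻¹⁷ J.
v_f = √(2·4.096×10⁻¹⁷/3.322×10⁻²⁷) ≈ 1.57×10⁵ m/s.

v_f ≈ 1.57×10⁵ m/s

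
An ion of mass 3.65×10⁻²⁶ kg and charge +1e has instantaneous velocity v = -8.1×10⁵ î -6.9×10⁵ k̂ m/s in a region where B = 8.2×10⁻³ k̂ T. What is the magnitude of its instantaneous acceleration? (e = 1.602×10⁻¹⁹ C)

v×B = (0, 6640, 0) N/C.
F = q v×B = (1.602×10⁻¹⁹ C)·(0, 6640, 0) = (0, 1.06×10⁻¹⁵, 0) N.
|a| = |F|/m = 1.064×10⁻¹⁵/3.65×10⁻²⁶ ≈ 2.92×10¹⁰ m/s².

|a| ≈ 2.92×10¹⁰ m/s²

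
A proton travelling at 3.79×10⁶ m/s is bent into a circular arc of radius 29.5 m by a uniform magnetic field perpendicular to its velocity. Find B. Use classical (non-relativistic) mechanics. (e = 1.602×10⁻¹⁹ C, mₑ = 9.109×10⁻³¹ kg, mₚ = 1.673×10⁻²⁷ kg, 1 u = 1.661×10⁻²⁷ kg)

From |q|vB = mv²/r, B = mv/(|q|r).
B = (1.673×10⁻²⁷)(3.79×10⁶)/((1.602×10⁻¹⁹)(29.5)) ≈ 1.34×10⁻³ T.

B ≈ 1.34×10⁻³ T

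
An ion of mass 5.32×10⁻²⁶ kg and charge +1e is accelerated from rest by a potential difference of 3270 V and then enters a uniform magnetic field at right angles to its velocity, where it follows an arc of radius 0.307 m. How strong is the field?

B ≈ 0.152 T

v = √(2|q|V/m) = √(2·1.602×10⁻¹⁹·3270/5.32×10⁻²⁶) ≈ 1.403×10⁵ m/s.
B = mv/(|q|r) = (5.32×10⁻²⁶)(1.403×10⁵)/((1.602×10⁻¹⁹)(0.307)) ≈ 0.152 T.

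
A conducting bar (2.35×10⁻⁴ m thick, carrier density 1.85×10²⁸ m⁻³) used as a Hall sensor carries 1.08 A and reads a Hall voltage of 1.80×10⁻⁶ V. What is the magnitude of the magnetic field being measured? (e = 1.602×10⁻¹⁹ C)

From V_H = IB/(n e t), B = V_H n e t / I.
B = (1.80×10⁻⁶)(1.85×10²⁸)(1.602×10⁻¹⁹)(2.35×10⁻⁴)/1.08 ≈ 1.16 T.

B ≈ 1.16 T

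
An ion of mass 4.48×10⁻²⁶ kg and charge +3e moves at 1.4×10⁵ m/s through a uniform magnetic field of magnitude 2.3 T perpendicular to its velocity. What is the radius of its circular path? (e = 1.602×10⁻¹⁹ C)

r ≈ 5.7×10⁻³ m

The magnetic force provides the centripetal force: |q|vB = mv²/r.
r = mv/(|q|B) = (4.48×10⁻²⁶)(1.4×10⁵)/((4.806×10⁻¹⁹)(2.3)) ≈ 5.7×10⁻³ m.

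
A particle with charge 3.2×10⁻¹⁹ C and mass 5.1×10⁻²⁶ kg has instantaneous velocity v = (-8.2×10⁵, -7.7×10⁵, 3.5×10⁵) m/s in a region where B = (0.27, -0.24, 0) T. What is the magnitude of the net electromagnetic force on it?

|F| ≈ 1.36×10⁻¹³ N

v×B = (8.40×10⁴, 9.45×10⁴, 4.05×10⁵) N/C.
F = q v×B = (3.2×10⁻¹⁹ C)·(8.40×10⁴, 9.45×10⁴, 4.05×10⁵) = (2.69×10⁻¹⁴, 3.02×10⁻¹⁴, 1.30×10⁻¹³) N.
|F| = 1.36×10⁻¹³ N.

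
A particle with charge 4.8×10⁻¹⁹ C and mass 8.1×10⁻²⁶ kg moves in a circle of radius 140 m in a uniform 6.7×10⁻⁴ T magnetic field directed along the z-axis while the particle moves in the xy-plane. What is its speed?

From |q|vB = mv²/r, v = |q|Br/m.
v = (4.8×10⁻¹⁹)(6.7×10⁻⁴)(140)/8.1×10⁻²⁶ ≈ 5.6×10⁵ m/s.

v ≈ 5.6×10⁵ m/s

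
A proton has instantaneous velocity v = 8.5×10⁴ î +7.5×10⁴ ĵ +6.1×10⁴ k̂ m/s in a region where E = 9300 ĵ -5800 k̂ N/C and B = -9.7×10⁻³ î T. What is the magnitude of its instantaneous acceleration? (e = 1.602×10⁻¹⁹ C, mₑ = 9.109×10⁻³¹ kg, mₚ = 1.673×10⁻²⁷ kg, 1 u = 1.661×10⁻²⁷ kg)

|a| ≈ 9.65×10¹¹ m/s²

v×B = (0, -592, 728) N/C.
E + v×B = (0, 8710, -5070) N/C.
F = q(E + v×B) = (1.602×10⁻¹⁹ C)·(0, 8710, -5070) = (0, 1.40×10⁻¹⁵, -8.13×10⁻¹⁶) N.
|a| = |F|/m = 1.614×10⁻¹⁵/1.673×10⁻²⁷ ≈ 9.65×10¹¹ m/s².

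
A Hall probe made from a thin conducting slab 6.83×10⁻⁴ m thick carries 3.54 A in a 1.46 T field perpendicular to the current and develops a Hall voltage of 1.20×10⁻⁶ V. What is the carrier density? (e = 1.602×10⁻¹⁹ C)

n ≈ 3.94×10²⁸ m⁻³

From V_H = IB/(n e t), n = IB/(V_H e t).
n = (3.54)(1.46)/((1.20×10⁻⁶)(1.602×10⁻¹⁹)(6.83×10⁻⁴)) ≈ 3.94×10²⁸ m⁻³.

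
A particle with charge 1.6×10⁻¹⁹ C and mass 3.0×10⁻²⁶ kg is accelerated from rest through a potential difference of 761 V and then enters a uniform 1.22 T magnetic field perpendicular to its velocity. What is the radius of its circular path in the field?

Acceleration: |q|V = ½mv² ⇒ v = √(2|q|V/m) = √(2·1.6×10⁻¹⁹·761/3.0×10⁻²⁶) ≈ 9.010×10⁴ m/s.
In the field: r = mv/(|q|B) = (3.0×10⁻²⁶)(9.010×10⁴)/((1.6×10⁻¹⁹)(1.22)) ≈ 0.0138 m.

r ≈ 0.0138 m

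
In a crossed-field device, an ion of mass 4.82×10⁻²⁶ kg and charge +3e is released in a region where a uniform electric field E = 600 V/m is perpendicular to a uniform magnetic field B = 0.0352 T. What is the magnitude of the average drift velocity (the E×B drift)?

v_d ≈ 1.70×10⁴ m/s

In crossed fields the guiding centre drifts at v_d = |E×B|/B² = E/B, independent of charge and mass.
v_d = 600/0.0352 = 1.70×10⁴ m/s.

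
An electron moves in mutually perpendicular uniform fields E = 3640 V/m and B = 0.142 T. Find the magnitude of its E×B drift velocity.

v_d ≈ 2.56×10⁴ m/s

The E×B drift speed is v_d = E/B.
v_d = 3640/0.142 = 2.56×10⁴ m/s.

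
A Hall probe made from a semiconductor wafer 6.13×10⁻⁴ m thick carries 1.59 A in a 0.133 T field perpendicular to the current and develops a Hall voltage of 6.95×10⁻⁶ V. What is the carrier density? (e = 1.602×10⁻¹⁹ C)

n ≈ 3.10×10²⁶ m⁻³

From V_H = IB/(n e t), n = IB/(V_H e t).
n = (1.59)(0.133)/((6.95×10⁻⁶)(1.602×10⁻¹⁹)(6.13×10⁻⁴)) ≈ 3.10×10²⁶ m⁻³.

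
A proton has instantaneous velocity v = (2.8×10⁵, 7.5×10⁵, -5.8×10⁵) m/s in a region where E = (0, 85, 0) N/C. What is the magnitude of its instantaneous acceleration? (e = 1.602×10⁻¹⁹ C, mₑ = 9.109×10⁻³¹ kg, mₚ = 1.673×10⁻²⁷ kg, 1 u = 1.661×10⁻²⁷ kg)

Only an electric field acts, so F = qE = (1.602×10⁻¹⁹ C)·(0, 85.0, 0) = (0, 1.36×10⁻¹⁷, 0) N.
|a| = |F|/m = 1.362×10⁻¹⁷/1.673×10⁻²⁷ ≈ 8.14×10⁹ m/s².

|a| ≈ 8.14×10⁹ m/s²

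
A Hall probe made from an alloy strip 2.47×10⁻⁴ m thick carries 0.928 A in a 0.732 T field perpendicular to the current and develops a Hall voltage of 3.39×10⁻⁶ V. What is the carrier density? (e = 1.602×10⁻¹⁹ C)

From V_H = IB/(n e t), n = IB/(V_H e t).
n = (0.928)(0.732)/((3.39×10⁻⁶)(1.602×10⁻¹⁹)(2.47×10⁻⁴)) ≈ 5.06×10²⁷ m⁻³.

n ≈ 5.06×10²⁷ m⁻³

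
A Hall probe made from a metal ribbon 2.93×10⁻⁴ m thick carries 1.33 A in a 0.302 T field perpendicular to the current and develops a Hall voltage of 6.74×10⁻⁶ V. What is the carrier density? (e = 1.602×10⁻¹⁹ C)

n ≈ 1.27×10²⁷ m⁻³

From V_H = IB/(n e t), n = IB/(V_H e t).
n = (1.33)(0.302)/((6.74×10⁻⁶)(1.602×10⁻¹⁹)(2.93×10⁻⁴)) ≈ 1.27×10²⁷ m⁻³.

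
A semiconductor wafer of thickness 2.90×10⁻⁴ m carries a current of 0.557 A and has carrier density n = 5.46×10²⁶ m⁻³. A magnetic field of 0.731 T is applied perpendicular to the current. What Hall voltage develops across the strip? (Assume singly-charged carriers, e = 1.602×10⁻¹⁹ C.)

V_H ≈ 1.61×10⁻⁵ V

V_H = IB/(n e t).
V_H = (0.557)(0.731)/((5.46×10²⁶)(1.602×10⁻¹⁹)(2.90×10⁻⁴)) ≈ 1.61×10⁻⁵ V.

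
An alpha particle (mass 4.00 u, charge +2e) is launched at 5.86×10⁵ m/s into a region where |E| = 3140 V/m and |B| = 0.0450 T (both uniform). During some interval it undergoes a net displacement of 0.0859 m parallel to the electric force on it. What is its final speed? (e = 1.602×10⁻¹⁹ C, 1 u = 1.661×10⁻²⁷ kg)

v_f ≈ 6.08×10⁵ m/s

B does no work; ΔKE = |q|E d.
½mv_f² = ½mv₀² + |q|Ed = ½(6.644×10⁻²⁷)(5.86×10⁵)² + (3.204×10⁻¹⁹)(3140)(0.0859) ≈ 1.141×10⁻¹⁵ J + 8.642×10⁻¹⁷ J ≈ 1.227×10⁻¹⁵ J.
v_f = √(2·1.227×10⁻¹⁵/6.644×10⁻²⁷) ≈ 6.08×10⁵ m/s.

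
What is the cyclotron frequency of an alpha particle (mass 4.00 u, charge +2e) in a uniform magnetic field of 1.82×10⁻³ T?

f ≈ 1.40×10⁴ Hz

f = |q|B/(2πm).
f = (3.204×10⁻¹⁹)(1.82×10⁻³)/(2π·6.644×10⁻²⁷) ≈ 1.40×10⁴ Hz.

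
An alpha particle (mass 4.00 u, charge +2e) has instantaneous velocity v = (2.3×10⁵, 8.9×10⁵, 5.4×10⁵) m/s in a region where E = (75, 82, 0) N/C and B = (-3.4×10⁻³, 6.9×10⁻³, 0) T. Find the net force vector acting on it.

v×B = (-3730, -1840, 4610) N/C.
E + v×B = (-3650, -1750, 4610) N/C.
F = q(E + v×B) = (3.204×10⁻¹⁹ C)·(-3650, -1750, 4610) = (-1.17×10⁻¹⁵, -5.62×10⁻¹⁶, 1.48×10⁻¹⁵) N.

F ≈ (-1.17×10⁻¹⁵, -5.62×10⁻¹⁶, 1.48×10⁻¹⁵) N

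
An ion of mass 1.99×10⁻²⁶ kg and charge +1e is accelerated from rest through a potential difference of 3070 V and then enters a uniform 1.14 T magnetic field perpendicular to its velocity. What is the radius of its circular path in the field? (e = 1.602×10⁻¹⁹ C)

r ≈ 0.0242 m

Acceleration: |q|V = ½mv² ⇒ v = √(2|q|V/m) = √(2·1.602×10⁻¹⁹·3070/1.99×10⁻²⁶) ≈ 2.223×10⁵ m/s.
In the field: r = mv/(|q|B) = (1.99×10⁻²⁶)(2.223×10⁵)/((1.602×10⁻¹⁹)(1.14)) ≈ 0.0242 m.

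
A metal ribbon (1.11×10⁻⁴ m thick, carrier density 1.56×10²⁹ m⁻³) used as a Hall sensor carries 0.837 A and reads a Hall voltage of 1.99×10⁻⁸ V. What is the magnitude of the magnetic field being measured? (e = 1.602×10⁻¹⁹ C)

B ≈ 0.0660 T

From V_H = IB/(n e t), B = V_H n e t / I.
B = (1.99×10⁻⁸)(1.56×10²⁹)(1.602×10⁻¹⁹)(1.11×10⁻⁴)/0.837 ≈ 0.0660 T.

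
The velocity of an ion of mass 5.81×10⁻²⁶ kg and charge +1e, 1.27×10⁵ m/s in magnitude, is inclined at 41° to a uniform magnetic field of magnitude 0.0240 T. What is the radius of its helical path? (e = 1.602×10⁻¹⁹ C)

v⊥ = v sinθ = 1.27×10⁵·sin41° ≈ 8.332×10⁴ m/s.
r = m v⊥/(|q|B) = (5.81×10⁻²⁶)(8.332×10⁴)/((1.602×10⁻¹⁹)(0.0240)) ≈ 1.26 m.

r ≈ 1.26 m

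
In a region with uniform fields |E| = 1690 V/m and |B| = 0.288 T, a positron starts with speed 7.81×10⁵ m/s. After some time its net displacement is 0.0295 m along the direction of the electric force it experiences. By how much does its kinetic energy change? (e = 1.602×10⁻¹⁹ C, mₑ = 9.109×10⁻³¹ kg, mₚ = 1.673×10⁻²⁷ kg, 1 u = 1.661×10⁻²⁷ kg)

The magnetic force is always ⟂ v and does no work; only the electric force changes KE.
ΔKE = F_E · d = |q|E d = (1.602×10⁻¹⁹)(1690)(0.0295) ≈ 7.99×10⁻¹⁸ J.

ΔKE ≈ 7.99×10⁻¹⁸ J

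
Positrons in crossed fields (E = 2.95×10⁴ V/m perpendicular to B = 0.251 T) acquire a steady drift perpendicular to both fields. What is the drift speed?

v_d ≈ 1.18×10⁵ m/s

The steady drift has the magnetic force balancing the electric force, so v_d = E/B.
v_d = 2.95×10⁴/0.251 = 1.18×10⁵ m/s.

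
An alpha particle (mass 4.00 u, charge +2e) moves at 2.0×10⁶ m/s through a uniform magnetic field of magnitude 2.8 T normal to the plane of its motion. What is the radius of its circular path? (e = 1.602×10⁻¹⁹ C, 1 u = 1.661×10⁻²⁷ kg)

The magnetic force provides the centripetal force: |q|vB = mv²/r.
r = mv/(|q|B) = (6.644×10⁻²⁷)(2.0×10⁶)/((3.204×10⁻¹⁹)(2.8)) ≈ 0.015 m.

r ≈ 0.015 m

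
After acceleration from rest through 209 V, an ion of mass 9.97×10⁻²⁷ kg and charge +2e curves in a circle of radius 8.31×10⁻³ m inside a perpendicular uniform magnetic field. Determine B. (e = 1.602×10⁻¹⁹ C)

B ≈ 0.434 T

v = √(2|q|V/m) = √(2·3.204×10⁻¹⁹·209/9.97×10⁻²⁷) ≈ 1.159×10⁵ m/s.
B = mv/(|q|r) = (9.97×10⁻²⁷)(1.159×10⁵)/((3.204×10⁻¹⁹)(8.31×10⁻³)) ≈ 0.434 T.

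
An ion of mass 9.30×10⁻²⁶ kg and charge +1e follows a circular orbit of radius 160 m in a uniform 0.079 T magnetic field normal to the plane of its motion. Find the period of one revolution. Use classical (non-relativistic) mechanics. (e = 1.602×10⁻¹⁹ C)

The cyclotron period depends only on m, q, B: T = 2πm/(|q|B).
T = 2π(9.30×10⁻²⁶)/((1.602×10⁻¹⁹)(0.079)) ≈ 4.6×10⁻⁵ s.

T ≈ 4.6×10⁻⁵ s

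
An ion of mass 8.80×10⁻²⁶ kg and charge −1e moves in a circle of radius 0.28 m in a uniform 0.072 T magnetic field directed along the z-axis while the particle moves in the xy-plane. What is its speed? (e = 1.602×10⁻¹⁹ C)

v ≈ 3.7×10⁴ m/s

From |q|vB = mv²/r, v = |q|Br/m.
v = (1.602×10⁻¹⁹)(0.072)(0.28)/8.80×10⁻²⁶ ≈ 3.7×10⁴ m/s.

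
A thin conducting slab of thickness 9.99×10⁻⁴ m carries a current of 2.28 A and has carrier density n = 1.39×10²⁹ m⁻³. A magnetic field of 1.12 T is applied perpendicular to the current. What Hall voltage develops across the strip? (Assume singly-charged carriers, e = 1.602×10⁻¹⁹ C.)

V_H = IB/(n e t).
V_H = (2.28)(1.12)/((1.39×10²⁹)(1.602×10⁻¹⁹)(9.99×10⁻⁴)) ≈ 1.15×10⁻⁷ V.

V_H ≈ 1.15×10⁻⁷ V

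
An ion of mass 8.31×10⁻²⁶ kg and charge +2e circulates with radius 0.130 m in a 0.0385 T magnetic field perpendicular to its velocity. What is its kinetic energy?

v = |q|Br/m, then KE = ½mv² = (qBr)²/(2m).
v = (3.204×10⁻¹⁹)(0.0385)(0.130)/8.31×10⁻²⁶ ≈ 1.930×10⁴ m/s.
KE = ½(8.31×10⁻²⁶)(1.930×10⁴)² ≈ 1.55×10⁻¹⁷ J.

KE ≈ 1.55×10⁻¹⁷ J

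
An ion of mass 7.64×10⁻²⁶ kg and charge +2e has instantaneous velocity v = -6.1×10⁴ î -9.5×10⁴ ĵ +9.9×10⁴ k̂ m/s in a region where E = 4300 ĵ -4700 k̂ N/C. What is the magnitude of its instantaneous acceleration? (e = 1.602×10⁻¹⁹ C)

|a| ≈ 2.67×10¹⁰ m/s²

Only an electric field acts, so F = qE = (3.204×10⁻¹⁹ C)·(0, 4300, -4700) = (0, 1.38×10⁻¹⁵, -1.51×10⁻¹⁵) N.
|a| = |F|/m = 2.041×10⁻¹⁵/7.64×10⁻²⁶ ≈ 2.67×10¹⁰ m/s².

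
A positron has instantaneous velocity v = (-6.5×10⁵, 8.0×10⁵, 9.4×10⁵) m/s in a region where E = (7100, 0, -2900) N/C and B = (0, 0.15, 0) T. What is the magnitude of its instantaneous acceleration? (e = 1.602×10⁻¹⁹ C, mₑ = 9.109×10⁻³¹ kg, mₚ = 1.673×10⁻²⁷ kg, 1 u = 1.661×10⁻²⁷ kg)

v×B = (-1.41×10⁵, 0, -9.75×10⁴) N/C.
E + v×B = (-1.34×10⁵, 0, -1.00×10⁵) N/C.
F = q(E + v×B) = (1.602×10⁻¹⁹ C)·(-1.34×10⁵, 0, -1.00×10⁵) = (-2.15×10⁻¹⁴, 0, -1.61×10⁻¹⁴) N.
|a| = |F|/m = 2.681×10⁻¹⁴/9.109×10⁻³¹ ≈ 2.94×10¹⁶ m/s².

|a| ≈ 2.94×10¹⁶ m/s²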